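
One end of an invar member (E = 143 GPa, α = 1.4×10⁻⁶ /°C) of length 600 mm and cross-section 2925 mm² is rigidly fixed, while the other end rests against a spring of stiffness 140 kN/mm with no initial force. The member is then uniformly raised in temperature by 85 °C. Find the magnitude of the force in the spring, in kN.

If the spring were absent the member would lengthen by αΔT L = 1.4×10⁻⁶ × 85 × 600 = 0.0714 mm.
With a force P in the spring, the elastic change of the member is PL/(AE) and that of the spring is P/k; compatibility requires their sum to equal δ_free.
So P = δ_free / [L/(AE) + 1/k] = 0.0714 / [ 600/(2925×143×10³) + 1/(140×10³) ].
P = 0.0714 / 8.577×10⁻⁶ = 8324 N.

P ≈ 8.32 kN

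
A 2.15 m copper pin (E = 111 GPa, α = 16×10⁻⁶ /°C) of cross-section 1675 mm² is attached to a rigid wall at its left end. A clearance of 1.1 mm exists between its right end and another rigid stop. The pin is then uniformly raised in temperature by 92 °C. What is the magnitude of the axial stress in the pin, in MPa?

σ ≈ 107 MPa (compressive)

Free thermal elongation = αΔT L = 16×10⁻⁶ × 92 × 2150 = 3.165 mm.
The gap closes (δ_free > 1.1 mm) and the wall then resists a further 3.165 − 1.1 = 2.065 mm of expansion.
Compatibility: PL/(AE) = 2.065 mm, so σ = P/A = E × (2.065/2150) = 106.6 MPa.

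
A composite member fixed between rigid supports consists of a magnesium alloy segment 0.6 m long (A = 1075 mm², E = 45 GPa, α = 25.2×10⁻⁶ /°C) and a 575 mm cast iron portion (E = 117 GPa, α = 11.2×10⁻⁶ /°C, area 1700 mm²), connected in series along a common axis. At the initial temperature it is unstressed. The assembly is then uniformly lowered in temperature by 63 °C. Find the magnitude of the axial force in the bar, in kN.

P ≈ 88.8 kN (tensile)

Free thermal contraction of the whole bar: Σ αᵢΔT Lᵢ = 25.2×10⁻⁶×63×600 + 11.2×10⁻⁶×63×575 = 1.358 mm.
Since the ends are fixed, an axial force P builds up, equal in every segment, with P · Σ Lᵢ/(AᵢEᵢ) = δ_free.
The series flexibility is Σ Lᵢ/(AᵢEᵢ) = 600/(1075×45×10³) + 575/(1700×117×10³) = 1.529×10⁻⁵ mm/N.
Hence P = δ_free / Σ(L/AE) = 1.358/1.529×10⁻⁵ = 88.81 kN (tensile).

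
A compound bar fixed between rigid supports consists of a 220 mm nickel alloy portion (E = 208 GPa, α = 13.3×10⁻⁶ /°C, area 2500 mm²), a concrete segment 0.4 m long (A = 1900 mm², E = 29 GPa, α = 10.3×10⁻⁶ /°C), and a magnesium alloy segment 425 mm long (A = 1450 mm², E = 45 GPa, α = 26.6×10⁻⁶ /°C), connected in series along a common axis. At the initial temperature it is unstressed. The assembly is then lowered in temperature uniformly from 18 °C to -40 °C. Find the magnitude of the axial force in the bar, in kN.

With the walls removed the bar would change length by δ_free = Σ αᵢΔT Lᵢ = 13.3×10⁻⁶×58×220 + 10.3×10⁻⁶×58×400 + 26.6×10⁻⁶×58×425 = 1.064 mm.
The rigid supports impose zero overall length change; the single axial force P common to all segments must satisfy P Σ Lᵢ/(AᵢEᵢ) = δ_free.
Σ Lᵢ/(AᵢEᵢ) = 220/(2500×208×10³) + 400/(1900×29×10³) + 425/(1450×45×10³) = 1.42×10⁻⁵ mm/N.
So P = 1.064 / 1.42×10⁻⁵ = 74.98 kN, tensile.

P ≈ 75 kN (tensile)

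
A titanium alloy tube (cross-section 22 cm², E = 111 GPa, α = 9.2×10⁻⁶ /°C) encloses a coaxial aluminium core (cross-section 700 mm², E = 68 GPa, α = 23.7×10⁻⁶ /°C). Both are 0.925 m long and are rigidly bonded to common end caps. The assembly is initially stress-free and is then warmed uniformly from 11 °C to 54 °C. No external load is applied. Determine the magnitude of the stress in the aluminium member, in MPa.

σ ≈ 35.5 MPa (compressive)

Equilibrium of a rigid end plate with no external load gives equal and opposite internal forces ±P in the two members. Since α_{aluminium} > α_{titanium alloy}, heating drives the aluminium into compression and the titanium alloy into tension.
Setting the final lengths equal and cancelling L: (α₁ − α₂)ΔT = P/(A₁E₁) + P/(A₂E₂).
|α₁ − α₂|·ΔT = 14.5×10⁻⁶ × 43 = 0.0006235.
1/(A₁E₁) + 1/(A₂E₂) = 1/(2200×111×10³) + 1/(700×68×10³) = 2.51×10⁻⁸ N⁻¹.
So P = 0.0006235 / 2.51×10⁻⁸ = 24.84 kN.
σ_{aluminium} = P/A₂ = 24840/700 = 35.48 MPa, compressive.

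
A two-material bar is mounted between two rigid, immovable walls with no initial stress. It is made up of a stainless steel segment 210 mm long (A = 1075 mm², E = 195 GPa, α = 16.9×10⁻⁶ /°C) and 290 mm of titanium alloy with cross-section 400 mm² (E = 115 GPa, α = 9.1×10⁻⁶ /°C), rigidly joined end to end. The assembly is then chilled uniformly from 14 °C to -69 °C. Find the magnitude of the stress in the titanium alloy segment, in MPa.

With the walls removed the bar would change length by δ_free = Σ αᵢΔT Lᵢ = 16.9×10⁻⁶×83×210 + 9.1×10⁻⁶×83×290 = 0.5136 mm.
The walls prevent any net length change, so an axial force P (same in every segment) develops. Compatibility: P · Σ Lᵢ/(AᵢEᵢ) = δ_free.
The series flexibility is Σ Lᵢ/(AᵢEᵢ) = 210/(1075×195×10³) + 290/(400×115×10³) = 7.306×10⁻⁶ mm/N.
P = 0.5136 / 7.306×10⁻⁶ = 70300 N = 70.3 kN, tensile.
σ_{titanium alloy} = P / A = 70300 / 400 = 175.7 MPa.

σ ≈ 176 MPa (tensile)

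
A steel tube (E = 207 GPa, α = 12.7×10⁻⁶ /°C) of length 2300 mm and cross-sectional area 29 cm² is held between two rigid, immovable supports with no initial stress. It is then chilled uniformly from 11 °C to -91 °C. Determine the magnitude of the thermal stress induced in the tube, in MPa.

σ ≈ 268 MPa (tensile)

With length fixed, the mechanical strain must cancel the thermal strain αΔT = 12.7×10⁻⁶ × 102 = 1295.4×10⁻⁶.
σ = EαΔT = 207×10³ × 12.7×10⁻⁶ × 102 = 268.1 MPa (tensile; the tube is trying to contract).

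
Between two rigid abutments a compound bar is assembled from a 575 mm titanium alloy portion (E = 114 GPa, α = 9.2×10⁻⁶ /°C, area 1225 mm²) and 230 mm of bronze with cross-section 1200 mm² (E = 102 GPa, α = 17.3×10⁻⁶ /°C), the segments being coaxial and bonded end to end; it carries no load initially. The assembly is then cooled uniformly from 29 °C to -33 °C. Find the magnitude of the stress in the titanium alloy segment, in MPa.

σ ≈ 78.2 MPa (tensile)

Free thermal contraction of the whole bar: Σ αᵢΔT Lᵢ = 9.2×10⁻⁶×62×575 + 17.3×10⁻⁶×62×230 = 0.5747 mm.
Since the ends are fixed, an axial force P builds up, equal in every segment, with P · Σ Lᵢ/(AᵢEᵢ) = δ_free.
Σ Lᵢ/(AᵢEᵢ) = 575/(1225×114×10³) + 230/(1200×102×10³) = 5.997×10⁻⁶ mm/N.
Hence P = δ_free / Σ(L/AE) = 0.5747/5.997×10⁻⁶ = 95.84 kN (tensile).
σ_{titanium alloy} = P / A = 95840 / 1225 = 78.23 MPa.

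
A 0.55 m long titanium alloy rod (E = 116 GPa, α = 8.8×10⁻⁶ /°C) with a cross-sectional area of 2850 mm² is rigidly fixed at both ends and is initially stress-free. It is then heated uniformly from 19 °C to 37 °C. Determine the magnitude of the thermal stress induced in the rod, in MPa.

Because both ends are immovable the net strain is zero, and the suppressed thermal strain is αΔT = 8.8×10⁻⁶ × 18 = 158.4×10⁻⁶.
σ = EαΔT = 116×10³ × 8.8×10⁻⁶ × 18 = 18.37 MPa (compressive; the rod is trying to expand).

σ ≈ 18.4 MPa (compressive)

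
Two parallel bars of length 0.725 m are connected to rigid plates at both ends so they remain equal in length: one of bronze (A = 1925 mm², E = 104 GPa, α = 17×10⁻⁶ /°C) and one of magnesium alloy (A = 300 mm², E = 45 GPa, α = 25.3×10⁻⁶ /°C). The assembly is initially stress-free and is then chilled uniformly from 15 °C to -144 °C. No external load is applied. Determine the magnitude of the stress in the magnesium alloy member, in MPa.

Both members must finish at the same length. With the larger α, the magnesium alloy tends to over-contract; the plates restrain it, putting the magnesium alloy in tension and the bronze in compression. With no external load the two internal forces are equal and opposite, magnitude P.
Equating the net (thermal + elastic) strains gives |α₁ − α₂|·ΔT = P·[1/(A₁E₁) + 1/(A₂E₂)].
|α₁ − α₂|·ΔT = 8.3×10⁻⁶ × 159 = 0.00132.
1/(A₁E₁) + 1/(A₂E₂) = 1/(1925×104×10³) + 1/(300×45×10³) = 7.907×10⁻⁸ N⁻¹.
So P = 0.00132 / 7.907×10⁻⁸ = 16.69 kN.
σ_{magnesium alloy} = P/A₂ = 16690/300 = 55.63 MPa, tensile.

σ ≈ 55.6 MPa (tensile)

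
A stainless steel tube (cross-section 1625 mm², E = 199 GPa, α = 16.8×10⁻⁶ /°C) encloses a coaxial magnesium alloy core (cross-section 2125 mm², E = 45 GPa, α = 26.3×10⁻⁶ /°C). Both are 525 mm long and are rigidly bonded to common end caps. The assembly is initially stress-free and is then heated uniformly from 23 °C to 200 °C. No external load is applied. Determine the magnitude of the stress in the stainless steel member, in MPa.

σ ≈ 76.4 MPa (tensile)

The magnesium alloy has the larger α, so on heating it would change length more than the stainless steel if both were free. The rigid plates force a common final length, so the magnesium alloy is put into compression and the stainless steel into tension, with equal and opposite forces P (no external load).
Compatibility of the two members (thermal + elastic change equal): (α₁ − α₂)ΔT = P·[1/(A₁E₁) + 1/(A₂E₂)].
|α₁ − α₂|·ΔT = 9.5×10⁻⁶ × 177 = 0.001681.
1/(A₁E₁) + 1/(A₂E₂) = 1/(1625×199×10³) + 1/(2125×45×10³) = 1.355×10⁻⁸ N⁻¹.
So P = 0.001681 / 1.355×10⁻⁸ = 124.1 kN.
σ_{stainless steel} = P/A₁ = 124100/1625 = 76.37 MPa, tensile.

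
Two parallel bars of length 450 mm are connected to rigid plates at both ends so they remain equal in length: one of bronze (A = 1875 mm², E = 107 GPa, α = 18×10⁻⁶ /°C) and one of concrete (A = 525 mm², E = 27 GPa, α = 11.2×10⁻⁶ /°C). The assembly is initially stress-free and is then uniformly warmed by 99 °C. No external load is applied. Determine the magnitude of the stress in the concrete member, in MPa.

σ ≈ 17 MPa (tensile)

Equilibrium of a rigid end plate with no external load gives equal and opposite internal forces ±P in the two members. Since α_{bronze} > α_{concrete}, heating drives the bronze into compression and the concrete into tension.
Setting the final lengths equal and cancelling L: (α₁ − α₂)ΔT = P/(A₁E₁) + P/(A₂E₂).
|α₁ − α₂|·ΔT = 6.8×10⁻⁶ × 99 = 0.0006732.
1/(A₁E₁) + 1/(A₂E₂) = 1/(1875×107×10³) + 1/(525×27×10³) = 7.553×10⁻⁸ N⁻¹.
P = 0.0006732 / 7.553×10⁻⁸ = 8913 N = 8.913 kN.
σ_{concrete} = P/A₂ = 8913/525 = 16.98 MPa, tensile.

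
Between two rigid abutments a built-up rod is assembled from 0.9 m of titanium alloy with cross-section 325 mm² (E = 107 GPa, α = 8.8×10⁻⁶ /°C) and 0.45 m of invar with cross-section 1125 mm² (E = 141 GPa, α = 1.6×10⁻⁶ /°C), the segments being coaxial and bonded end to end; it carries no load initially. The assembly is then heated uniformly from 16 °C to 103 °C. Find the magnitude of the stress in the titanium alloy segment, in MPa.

σ ≈ 80.5 MPa (compressive)

Free thermal expansion of the whole bar: Σ αᵢΔT Lᵢ = 8.8×10⁻⁶×87×900 + 1.6×10⁻⁶×87×450 = 0.7517 mm.
Since the ends are fixed, an axial force P builds up, equal in every segment, with P · Σ Lᵢ/(AᵢEᵢ) = δ_free.
The series flexibility is Σ Lᵢ/(AᵢEᵢ) = 900/(325×107×10³) + 450/(1125×141×10³) = 2.872×10⁻⁵ mm/N.
So P = 0.7517 / 2.872×10⁻⁵ = 26.17 kN, compressive.
σ_{titanium alloy} = P / A = 26170 / 325 = 80.54 MPa.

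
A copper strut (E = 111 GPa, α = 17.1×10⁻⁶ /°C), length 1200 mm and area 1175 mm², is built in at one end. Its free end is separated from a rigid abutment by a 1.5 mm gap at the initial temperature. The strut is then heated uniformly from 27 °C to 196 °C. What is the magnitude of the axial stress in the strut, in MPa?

Free thermal elongation = αΔT L = 17.1×10⁻⁶ × 169 × 1200 = 3.468 mm.
This exceeds the 1.5 mm gap, so the wall pushes back. The portion of expansion that must be recovered elastically is δ_free − gap = 3.468 − 1.5 = 1.968 mm.
So σ = E(δ_free − g)/L = 111×10³ × 1.968/1200 = 182 MPa.

σ ≈ 182 MPa (compressive)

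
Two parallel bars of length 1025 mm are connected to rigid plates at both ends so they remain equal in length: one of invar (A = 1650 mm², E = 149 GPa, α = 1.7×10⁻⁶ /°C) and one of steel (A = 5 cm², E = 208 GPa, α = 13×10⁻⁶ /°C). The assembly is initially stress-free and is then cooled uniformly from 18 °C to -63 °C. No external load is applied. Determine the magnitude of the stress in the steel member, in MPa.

The steel has the larger α, so on cooling it would change length more than the invar if both were free. The rigid plates force a common final length, so the steel is put into tension and the invar into compression, with equal and opposite forces P (no external load).
Equating the net (thermal + elastic) strains gives |α₁ − α₂|·ΔT = P·[1/(A₁E₁) + 1/(A₂E₂)].
|α₁ − α₂|·ΔT = 11.3×10⁻⁶ × 81 = 0.0009153.
1/(A₁E₁) + 1/(A₂E₂) = 1/(1650×149×10³) + 1/(500×208×10³) = 1.368×10⁻⁸ N⁻¹.
So P = 0.0009153 / 1.368×10⁻⁸ = 66.89 kN.
σ_{steel} = P/A₂ = 66890/500 = 133.8 MPa, tensile.

σ ≈ 134 MPa (tensile)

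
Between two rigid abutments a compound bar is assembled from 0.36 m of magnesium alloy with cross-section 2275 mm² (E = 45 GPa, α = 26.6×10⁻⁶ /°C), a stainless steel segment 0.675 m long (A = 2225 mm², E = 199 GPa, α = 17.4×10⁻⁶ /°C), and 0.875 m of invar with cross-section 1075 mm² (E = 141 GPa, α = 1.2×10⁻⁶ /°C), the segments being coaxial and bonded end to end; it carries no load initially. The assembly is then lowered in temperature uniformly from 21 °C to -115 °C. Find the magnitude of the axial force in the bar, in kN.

Free thermal contraction of the whole bar: Σ αᵢΔT Lᵢ = 26.6×10⁻⁶×136×360 + 17.4×10⁻⁶×136×675 + 1.2×10⁻⁶×136×875 = 3.042 mm.
Since the ends are fixed, an axial force P builds up, equal in every segment, with P · Σ Lᵢ/(AᵢEᵢ) = δ_free.
The series flexibility is Σ Lᵢ/(AᵢEᵢ) = 360/(2275×45×10³) + 675/(2225×199×10³) + 875/(1075×141×10³) = 1.081×10⁻⁵ mm/N.
P = 3.042 / 1.081×10⁻⁵ = 281400 N = 281.4 kN, tensile.

P ≈ 281 kN (tensile)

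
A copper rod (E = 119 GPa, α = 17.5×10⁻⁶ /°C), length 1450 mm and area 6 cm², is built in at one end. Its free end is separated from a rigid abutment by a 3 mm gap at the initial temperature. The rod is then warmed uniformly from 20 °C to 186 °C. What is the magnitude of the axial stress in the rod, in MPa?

Free thermal elongation = αΔT L = 17.5×10⁻⁶ × 166 × 1450 = 4.212 mm.
The gap closes (δ_free > 3 mm) and the wall then resists a further 4.212 − 3 = 1.212 mm of expansion.
So σ = E(δ_free − g)/L = 119×10³ × 1.212/1450 = 99.49 MPa.

σ ≈ 99.5 MPa (compressive)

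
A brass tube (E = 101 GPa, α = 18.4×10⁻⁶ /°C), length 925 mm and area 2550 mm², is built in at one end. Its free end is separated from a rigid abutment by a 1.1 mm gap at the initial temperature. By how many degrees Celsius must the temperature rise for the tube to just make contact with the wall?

The gap closes when αΔT L = 1.1 mm, since the tube is still unstressed at that instant.
So ΔT = g/(αL) = 1.1/(18.4×10⁻⁶ × 925) = 64.63 °C.

ΔT ≈ 64.6 °C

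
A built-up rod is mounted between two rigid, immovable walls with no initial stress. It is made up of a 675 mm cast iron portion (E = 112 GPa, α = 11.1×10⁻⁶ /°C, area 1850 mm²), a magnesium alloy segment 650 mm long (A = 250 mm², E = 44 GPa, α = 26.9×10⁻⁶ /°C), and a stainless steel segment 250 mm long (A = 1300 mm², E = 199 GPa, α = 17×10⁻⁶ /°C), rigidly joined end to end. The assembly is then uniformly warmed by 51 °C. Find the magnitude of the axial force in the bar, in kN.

P ≈ 23.5 kN (compressive)

With the walls removed the bar would change length by δ_free = Σ αᵢΔT Lᵢ = 11.1×10⁻⁶×51×675 + 26.9×10⁻⁶×51×650 + 17×10⁻⁶×51×250 = 1.491 mm.
The walls prevent any net length change, so an axial force P (same in every segment) develops. Compatibility: P · Σ Lᵢ/(AᵢEᵢ) = δ_free.
The series flexibility is Σ Lᵢ/(AᵢEᵢ) = 675/(1850×112×10³) + 650/(250×44×10³) + 250/(1300×199×10³) = 6.332×10⁻⁵ mm/N.
So P = 1.491 / 6.332×10⁻⁵ = 23.54 kN, compressive.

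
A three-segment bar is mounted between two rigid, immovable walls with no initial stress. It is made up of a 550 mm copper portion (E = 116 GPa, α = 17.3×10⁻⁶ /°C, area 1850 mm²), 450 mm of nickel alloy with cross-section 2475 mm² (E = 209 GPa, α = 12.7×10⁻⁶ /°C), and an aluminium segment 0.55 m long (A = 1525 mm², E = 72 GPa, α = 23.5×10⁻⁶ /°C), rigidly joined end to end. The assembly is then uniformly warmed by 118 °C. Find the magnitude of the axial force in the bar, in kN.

P ≈ 394 kN (compressive)

Free thermal expansion of the whole bar: Σ αᵢΔT Lᵢ = 17.3×10⁻⁶×118×550 + 12.7×10⁻⁶×118×450 + 23.5×10⁻⁶×118×550 = 3.322 mm.
The walls prevent any net length change, so an axial force P (same in every segment) develops. Compatibility: P · Σ Lᵢ/(AᵢEᵢ) = δ_free.
The series flexibility is Σ Lᵢ/(AᵢEᵢ) = 550/(1850×116×10³) + 450/(2475×209×10³) + 550/(1525×72×10³) = 8.442×10⁻⁶ mm/N.
So P = 3.322 / 8.442×10⁻⁶ = 393.5 kN, compressive.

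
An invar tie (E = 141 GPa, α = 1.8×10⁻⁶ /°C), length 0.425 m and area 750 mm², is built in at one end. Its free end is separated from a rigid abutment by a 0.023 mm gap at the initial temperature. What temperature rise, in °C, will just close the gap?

ΔT ≈ 30.1 °C

The gap closes when αΔT L = 0.023 mm, since the tie is still unstressed at that instant.
So ΔT = g/(αL) = 0.023/(1.8×10⁻⁶ × 425) = 30.07 °C.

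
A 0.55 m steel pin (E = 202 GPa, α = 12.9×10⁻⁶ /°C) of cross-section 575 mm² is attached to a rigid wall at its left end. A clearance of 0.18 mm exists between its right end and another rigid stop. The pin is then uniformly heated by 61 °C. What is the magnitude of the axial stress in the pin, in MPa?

Unrestrained expansion: δ_free = αΔT L = 12.9×10⁻⁶ × 61 × 550 = 0.4328 mm.
This exceeds the 0.18 mm gap, so the wall pushes back. The portion of expansion that must be recovered elastically is δ_free − gap = 0.4328 − 0.18 = 0.2528 mm.
Compatibility: PL/(AE) = 0.2528 mm, so σ = P/A = E × (0.2528/550) = 92.84 MPa.

σ ≈ 92.8 MPa (compressive)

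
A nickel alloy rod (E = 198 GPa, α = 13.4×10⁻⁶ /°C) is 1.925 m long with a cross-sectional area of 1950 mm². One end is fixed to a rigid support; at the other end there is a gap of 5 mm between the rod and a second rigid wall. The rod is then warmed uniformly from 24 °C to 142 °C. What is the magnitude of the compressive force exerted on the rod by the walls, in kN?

P ≈ 0 kN

Free thermal elongation = αΔT L = 13.4×10⁻⁶ × 118 × 1925 = 3.044 mm.
Since δ_free = 3.04 mm is less than the 5 mm gap, the rod never touches the wall. No axial force develops.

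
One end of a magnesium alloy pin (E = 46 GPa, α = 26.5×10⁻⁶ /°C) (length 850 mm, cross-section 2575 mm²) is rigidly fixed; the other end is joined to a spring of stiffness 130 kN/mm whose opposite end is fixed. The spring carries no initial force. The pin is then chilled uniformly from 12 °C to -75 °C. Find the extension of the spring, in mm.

Free thermal contraction: δ_free = αΔT L = 26.5×10⁻⁶ × 87 × 850 = 1.96 mm.
With a force P in the spring, the elastic change of the pin is PL/(AE) and that of the spring is P/k; compatibility requires their sum to equal δ_free.
P [ L/(AE) + 1/k ] = δ_free → P [ 850/(2575×46×10³) + 1/(130×10³) ] = 1.96.
P = 1.96 / 1.487×10⁻⁵ = 131800 N.
Spring extension = P/k = 131800/(130×10³) = 1.014 mm.

δ ≈ 1.01 mm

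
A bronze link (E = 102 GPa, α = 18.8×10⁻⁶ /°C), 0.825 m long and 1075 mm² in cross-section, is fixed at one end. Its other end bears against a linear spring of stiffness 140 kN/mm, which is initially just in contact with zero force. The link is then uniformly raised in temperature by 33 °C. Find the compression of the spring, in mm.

The unrestrained thermal change is αΔT L = 18.8×10⁻⁶ × 33 × 825 = 0.5118 mm.
Let P be the compressive force at the spring. The link shortens elastically by PL/(AE) and the spring compresses by P/k; together these equal δ_free.
P [ L/(AE) + 1/k ] = δ_free → P [ 825/(1075×102×10³) + 1/(140×10³) ] = 0.5118.
P = 0.5118 / 1.467×10⁻⁵ = 34900 N.
Spring compression = P/k = 34900/(140×10³) = 0.2493 mm.

δ ≈ 0.249 mm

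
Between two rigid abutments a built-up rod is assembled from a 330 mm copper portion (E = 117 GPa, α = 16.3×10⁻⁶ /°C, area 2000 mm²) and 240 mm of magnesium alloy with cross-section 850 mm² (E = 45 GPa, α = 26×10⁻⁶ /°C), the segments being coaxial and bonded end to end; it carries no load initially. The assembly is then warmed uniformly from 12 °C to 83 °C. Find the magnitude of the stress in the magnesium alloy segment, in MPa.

With the walls removed the bar would change length by δ_free = Σ αᵢΔT Lᵢ = 16.3×10⁻⁶×71×330 + 26×10⁻⁶×71×240 = 0.8249 mm.
The rigid supports impose zero overall length change; the single axial force P common to all segments must satisfy P Σ Lᵢ/(AᵢEᵢ) = δ_free.
The series flexibility is Σ Lᵢ/(AᵢEᵢ) = 330/(2000×117×10³) + 240/(850×45×10³) = 7.685×10⁻⁶ mm/N.
P = 0.8249 / 7.685×10⁻⁶ = 107300 N = 107.3 kN, compressive.
σ_{magnesium alloy} = P / A = 107300 / 850 = 126.3 MPa.

σ ≈ 126 MPa (compressive)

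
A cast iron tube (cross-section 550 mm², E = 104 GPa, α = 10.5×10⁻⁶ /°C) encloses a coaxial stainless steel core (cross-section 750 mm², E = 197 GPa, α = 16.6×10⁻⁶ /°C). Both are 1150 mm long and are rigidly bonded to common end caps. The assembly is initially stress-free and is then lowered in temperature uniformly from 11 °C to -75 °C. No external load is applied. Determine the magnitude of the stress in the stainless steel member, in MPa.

The stainless steel has the larger α, so on cooling it would change length more than the cast iron if both were free. The rigid plates force a common final length, so the stainless steel is put into tension and the cast iron into compression, with equal and opposite forces P (no external load).
Setting the final lengths equal and cancelling L: (α₁ − α₂)ΔT = P/(A₁E₁) + P/(A₂E₂).
|α₁ − α₂|·ΔT = 6.1×10⁻⁶ × 86 = 0.0005246.
1/(A₁E₁) + 1/(A₂E₂) = 1/(550×104×10³) + 1/(750×197×10³) = 2.425×10⁻⁸ N⁻¹.
P = 0.0005246 / 2.425×10⁻⁸ = 21630 N = 21.63 kN.
σ_{stainless steel} = P/A₂ = 21630/750 = 28.84 MPa, tensile.

σ ≈ 28.8 MPa (tensile)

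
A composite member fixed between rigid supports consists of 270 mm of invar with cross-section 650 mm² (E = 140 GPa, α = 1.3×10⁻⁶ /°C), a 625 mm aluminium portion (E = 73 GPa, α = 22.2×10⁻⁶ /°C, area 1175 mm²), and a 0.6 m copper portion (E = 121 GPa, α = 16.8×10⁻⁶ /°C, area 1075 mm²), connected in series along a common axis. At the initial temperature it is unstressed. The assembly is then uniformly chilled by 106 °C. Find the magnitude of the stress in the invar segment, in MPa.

If the supports were absent, the total length change would be Σ αᵢΔT Lᵢ = 1.3×10⁻⁶×106×270 + 22.2×10⁻⁶×106×625 + 16.8×10⁻⁶×106×600 = 2.576 mm.
Since the ends are fixed, an axial force P builds up, equal in every segment, with P · Σ Lᵢ/(AᵢEᵢ) = δ_free.
Σ Lᵢ/(AᵢEᵢ) = 270/(650×140×10³) + 625/(1175×73×10³) + 600/(1075×121×10³) = 1.487×10⁻⁵ mm/N.
P = 2.576 / 1.487×10⁻⁵ = 173300 N = 173.3 kN, tensile.
σ_{invar} = P / A = 173300 / 650 = 266.6 MPa.

σ ≈ 267 MPa (tensile)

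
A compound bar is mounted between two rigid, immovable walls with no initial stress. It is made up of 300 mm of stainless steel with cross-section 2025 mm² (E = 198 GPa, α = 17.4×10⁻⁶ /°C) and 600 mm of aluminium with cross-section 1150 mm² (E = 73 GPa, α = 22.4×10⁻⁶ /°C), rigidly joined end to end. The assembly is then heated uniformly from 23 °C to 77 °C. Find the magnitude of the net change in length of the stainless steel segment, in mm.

|ΔL| ≈ 0.186 mm

Free thermal expansion of the whole bar: Σ αᵢΔT Lᵢ = 17.4×10⁻⁶×54×300 + 22.4×10⁻⁶×54×600 = 1.008 mm.
Since the ends are fixed, an axial force P builds up, equal in every segment, with P · Σ Lᵢ/(AᵢEᵢ) = δ_free.
The series flexibility is Σ Lᵢ/(AᵢEᵢ) = 300/(2025×198×10³) + 600/(1150×73×10³) = 7.895×10⁻⁶ mm/N.
Hence P = δ_free / Σ(L/AE) = 1.008/7.895×10⁻⁶ = 127.6 kN (compressive).
For the stainless steel segment, free thermal change = 17.4×10⁻⁶×54×300 = 0.2819 mm and elastic change from P = 127600×300/(2025×198×10³) = 0.09549 mm; these oppose, so the net change is 0.186 mm (segment lengthens).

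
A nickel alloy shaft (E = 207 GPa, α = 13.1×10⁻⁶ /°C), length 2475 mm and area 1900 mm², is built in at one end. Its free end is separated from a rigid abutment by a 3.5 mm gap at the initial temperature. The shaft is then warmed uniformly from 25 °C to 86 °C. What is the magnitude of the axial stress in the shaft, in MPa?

Unrestrained expansion: δ_free = αΔT L = 13.1×10⁻⁶ × 61 × 2475 = 1.978 mm.
This is smaller than the 3.5 mm clearance, so the shaft expands freely without reaching the stop — the stress is zero.

σ ≈ 0 MPa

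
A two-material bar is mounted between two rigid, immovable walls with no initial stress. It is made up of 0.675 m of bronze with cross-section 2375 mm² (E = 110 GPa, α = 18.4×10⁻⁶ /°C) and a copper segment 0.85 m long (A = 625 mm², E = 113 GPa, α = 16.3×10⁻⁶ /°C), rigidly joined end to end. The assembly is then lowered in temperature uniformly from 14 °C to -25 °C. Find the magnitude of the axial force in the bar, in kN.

With the walls removed the bar would change length by δ_free = Σ αᵢΔT Lᵢ = 18.4×10⁻⁶×39×675 + 16.3×10⁻⁶×39×850 = 1.025 mm.
Since the ends are fixed, an axial force P builds up, equal in every segment, with P · Σ Lᵢ/(AᵢEᵢ) = δ_free.
Σ Lᵢ/(AᵢEᵢ) = 675/(2375×110×10³) + 850/(625×113×10³) = 1.462×10⁻⁵ mm/N.
P = 1.025 / 1.462×10⁻⁵ = 70090 N = 70.09 kN, tensile.

P ≈ 70.1 kN (tensile)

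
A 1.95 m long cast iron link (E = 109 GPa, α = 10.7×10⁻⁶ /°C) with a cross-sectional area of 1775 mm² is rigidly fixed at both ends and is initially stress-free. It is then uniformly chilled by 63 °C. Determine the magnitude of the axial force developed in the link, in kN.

Full restraint means ε = 0, so the stress is σ = EαΔT = 109×10³ × 10.7×10⁻⁶ × 63 = 73.48 MPa.
Axial force P = σA = 73.48 × 1775 = 130400 N = 130.4 kN, tensile.

P ≈ 130 kN (tensile)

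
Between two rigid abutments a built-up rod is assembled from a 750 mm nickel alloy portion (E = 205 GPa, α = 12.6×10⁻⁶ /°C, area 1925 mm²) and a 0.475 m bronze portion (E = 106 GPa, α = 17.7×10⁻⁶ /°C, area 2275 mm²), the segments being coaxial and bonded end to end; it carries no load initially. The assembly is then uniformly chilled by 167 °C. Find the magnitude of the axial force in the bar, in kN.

P ≈ 771 kN (tensile)

With the walls removed the bar would change length by δ_free = Σ αᵢΔT Lᵢ = 12.6×10⁻⁶×167×750 + 17.7×10⁻⁶×167×475 = 2.982 mm.
Since the ends are fixed, an axial force P builds up, equal in every segment, with P · Σ Lᵢ/(AᵢEᵢ) = δ_free.
The series flexibility is Σ Lᵢ/(AᵢEᵢ) = 750/(1925×205×10³) + 475/(2275×106×10³) = 3.87×10⁻⁶ mm/N.
So P = 2.982 / 3.87×10⁻⁶ = 770.5 kN, tensile.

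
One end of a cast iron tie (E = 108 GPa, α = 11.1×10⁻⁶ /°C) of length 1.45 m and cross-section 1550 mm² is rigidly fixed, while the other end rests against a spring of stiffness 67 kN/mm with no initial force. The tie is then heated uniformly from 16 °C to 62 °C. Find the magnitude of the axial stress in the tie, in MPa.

If the spring were absent the tie would lengthen by αΔT L = 11.1×10⁻⁶ × 46 × 1450 = 0.7404 mm.
With a force P in the spring, the elastic change of the tie is PL/(AE) and that of the spring is P/k; compatibility requires their sum to equal δ_free.
P [ L/(AE) + 1/k ] = δ_free → P [ 1450/(1550×108×10³) + 1/(67×10³) ] = 0.7404.
P = 0.7404 / 2.359×10⁻⁵ = 31390 N.
σ = P/A = 31390/1550 = 20.25 MPa.

σ ≈ 20.3 MPa (compressive)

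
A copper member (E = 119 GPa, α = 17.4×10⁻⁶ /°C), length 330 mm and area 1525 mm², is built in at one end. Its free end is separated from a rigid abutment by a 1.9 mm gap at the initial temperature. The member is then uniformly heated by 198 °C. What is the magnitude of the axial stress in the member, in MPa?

σ ≈ 0 MPa

Free thermal elongation = αΔT L = 17.4×10⁻⁶ × 198 × 330 = 1.137 mm.
Since δ_free = 1.14 mm is less than the 1.9 mm gap, the member never touches the wall. No axial force develops.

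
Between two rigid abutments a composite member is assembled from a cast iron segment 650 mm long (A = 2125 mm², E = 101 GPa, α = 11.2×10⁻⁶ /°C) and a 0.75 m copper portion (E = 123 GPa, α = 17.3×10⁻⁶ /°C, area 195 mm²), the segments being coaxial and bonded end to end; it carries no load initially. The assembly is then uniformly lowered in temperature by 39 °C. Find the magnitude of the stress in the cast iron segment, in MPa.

σ ≈ 10.8 MPa (tensile)

Free thermal contraction of the whole bar: Σ αᵢΔT Lᵢ = 11.2×10⁻⁶×39×650 + 17.3×10⁻⁶×39×750 = 0.7899 mm.
The walls prevent any net length change, so an axial force P (same in every segment) develops. Compatibility: P · Σ Lᵢ/(AᵢEᵢ) = δ_free.
Σ Lᵢ/(AᵢEᵢ) = 650/(2125×101×10³) + 750/(195×123×10³) = 3.43×10⁻⁵ mm/N.
Hence P = δ_free / Σ(L/AE) = 0.7899/3.43×10⁻⁵ = 23.03 kN (tensile).
σ_{cast iron} = P / A = 23030 / 2125 = 10.84 MPa.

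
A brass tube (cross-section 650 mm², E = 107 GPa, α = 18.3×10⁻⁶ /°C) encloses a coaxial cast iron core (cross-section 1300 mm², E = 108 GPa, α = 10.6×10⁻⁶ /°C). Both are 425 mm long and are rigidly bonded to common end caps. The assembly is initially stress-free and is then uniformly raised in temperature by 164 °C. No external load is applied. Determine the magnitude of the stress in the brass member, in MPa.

σ ≈ 90.4 MPa (compressive)

The brass has the larger α, so on heating it would change length more than the cast iron if both were free. The rigid plates force a common final length, so the brass is put into compression and the cast iron into tension, with equal and opposite forces P (no external load).
Equating the net (thermal + elastic) strains gives |α₁ − α₂|·ΔT = P·[1/(A₁E₁) + 1/(A₂E₂)].
|α₁ − α₂|·ΔT = 7.7×10⁻⁶ × 164 = 0.001263.
1/(A₁E₁) + 1/(A₂E₂) = 1/(650×107×10³) + 1/(1300×108×10³) = 2.15×10⁻⁸ N⁻¹.
So P = 0.001263 / 2.15×10⁻⁸ = 58.73 kN.
σ_{brass} = P/A₁ = 58730/650 = 90.36 MPa, compressive.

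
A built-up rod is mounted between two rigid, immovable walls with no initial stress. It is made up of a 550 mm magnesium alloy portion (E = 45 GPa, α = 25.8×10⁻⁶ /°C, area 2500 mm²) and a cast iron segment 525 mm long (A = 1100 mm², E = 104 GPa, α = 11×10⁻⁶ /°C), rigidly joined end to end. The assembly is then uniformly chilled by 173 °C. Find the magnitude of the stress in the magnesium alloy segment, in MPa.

If the supports were absent, the total length change would be Σ αᵢΔT Lᵢ = 25.8×10⁻⁶×173×550 + 11×10⁻⁶×173×525 = 3.454 mm.
The rigid supports impose zero overall length change; the single axial force P common to all segments must satisfy P Σ Lᵢ/(AᵢEᵢ) = δ_free.
Σ Lᵢ/(AᵢEᵢ) = 550/(2500×45×10³) + 525/(1100×104×10³) = 9.478×10⁻⁶ mm/N.
Hence P = δ_free / Σ(L/AE) = 3.454/9.478×10⁻⁶ = 364.4 kN (tensile).
σ_{magnesium alloy} = P / A = 364400 / 2500 = 145.8 MPa.

σ ≈ 146 MPa (tensile)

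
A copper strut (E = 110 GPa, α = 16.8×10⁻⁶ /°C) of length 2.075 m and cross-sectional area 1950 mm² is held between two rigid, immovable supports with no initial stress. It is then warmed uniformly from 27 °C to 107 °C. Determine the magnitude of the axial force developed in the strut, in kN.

P ≈ 288 kN (compressive)

With zero net strain, σ = E·αΔT = 110 GPa × 16.8×10⁻⁶ × 80 = 147.8 MPa.
Axial force P = σA = 147.8 × 1950 = 288300 N = 288.3 kN, compressive.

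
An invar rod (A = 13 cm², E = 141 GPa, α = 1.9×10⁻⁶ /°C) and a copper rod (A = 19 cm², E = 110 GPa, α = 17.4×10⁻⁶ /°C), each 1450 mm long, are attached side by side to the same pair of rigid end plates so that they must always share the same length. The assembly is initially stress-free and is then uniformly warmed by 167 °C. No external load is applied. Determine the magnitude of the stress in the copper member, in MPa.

Both members must finish at the same length. With the larger α, the copper tends to over-expand; the plates restrain it, putting the copper in compression and the invar in tension. With no external load the two internal forces are equal and opposite, magnitude P.
Setting the final lengths equal and cancelling L: (α₁ − α₂)ΔT = P/(A₁E₁) + P/(A₂E₂).
|α₁ − α₂|·ΔT = 15.5×10⁻⁶ × 167 = 0.002588.
1/(A₁E₁) + 1/(A₂E₂) = 1/(1300×141×10³) + 1/(1900×110×10³) = 1.024×10⁻⁸ N⁻¹.
So P = 0.002588 / 1.024×10⁻⁸ = 252.8 kN.
σ_{copper} = P/A₂ = 252800/1900 = 133 MPa, compressive.

σ ≈ 133 MPa (compressive)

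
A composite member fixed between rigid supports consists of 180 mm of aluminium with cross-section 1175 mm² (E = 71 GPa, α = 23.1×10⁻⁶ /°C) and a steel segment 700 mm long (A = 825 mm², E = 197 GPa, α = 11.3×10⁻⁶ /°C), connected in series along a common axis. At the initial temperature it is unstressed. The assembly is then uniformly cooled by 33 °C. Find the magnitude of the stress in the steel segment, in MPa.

σ ≈ 74.7 MPa (tensile)

With the walls removed the bar would change length by δ_free = Σ αᵢΔT Lᵢ = 23.1×10⁻⁶×33×180 + 11.3×10⁻⁶×33×700 = 0.3982 mm.
Since the ends are fixed, an axial force P builds up, equal in every segment, with P · Σ Lᵢ/(AᵢEᵢ) = δ_free.
Σ Lᵢ/(AᵢEᵢ) = 180/(1175×71×10³) + 700/(825×197×10³) = 6.465×10⁻⁶ mm/N.
So P = 0.3982 / 6.465×10⁻⁶ = 61.6 kN, tensile.
σ_{steel} = P / A = 61600 / 825 = 74.67 MPa.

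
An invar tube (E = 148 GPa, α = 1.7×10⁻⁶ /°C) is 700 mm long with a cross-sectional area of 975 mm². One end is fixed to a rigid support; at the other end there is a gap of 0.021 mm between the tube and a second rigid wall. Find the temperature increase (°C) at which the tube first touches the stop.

The gap closes when αΔT L = 0.021 mm, since the tube is still unstressed at that instant.
So ΔT = g/(αL) = 0.021/(1.7×10⁻⁶ × 700) = 17.65 °C.

ΔT ≈ 17.6 °C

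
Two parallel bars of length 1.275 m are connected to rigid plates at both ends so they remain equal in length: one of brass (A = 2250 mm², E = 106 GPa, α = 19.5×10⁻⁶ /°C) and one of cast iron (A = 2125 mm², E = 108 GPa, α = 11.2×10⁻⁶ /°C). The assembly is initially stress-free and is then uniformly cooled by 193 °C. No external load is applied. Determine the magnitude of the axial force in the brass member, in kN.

P ≈ 187 kN (tensile in the brass)

Both members must finish at the same length. With the larger α, the brass tends to over-contract; the plates restrain it, putting the brass in tension and the cast iron in compression. With no external load the two internal forces are equal and opposite, magnitude P.
Equating the net (thermal + elastic) strains gives |α₁ − α₂|·ΔT = P·[1/(A₁E₁) + 1/(A₂E₂)].
|α₁ − α₂|·ΔT = 8.3×10⁻⁶ × 193 = 0.001602.
1/(A₁E₁) + 1/(A₂E₂) = 1/(2250×106×10³) + 1/(2125×108×10³) = 8.55×10⁻⁹ N⁻¹.
P = 0.001602 / 8.55×10⁻⁹ = 187400 N = 187.4 kN.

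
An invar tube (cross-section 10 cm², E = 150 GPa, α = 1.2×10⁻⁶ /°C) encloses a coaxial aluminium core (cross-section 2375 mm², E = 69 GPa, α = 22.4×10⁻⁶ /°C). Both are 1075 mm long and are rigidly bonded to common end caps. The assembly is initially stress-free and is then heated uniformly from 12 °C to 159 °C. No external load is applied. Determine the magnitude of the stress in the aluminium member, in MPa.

The aluminium has the larger α, so on heating it would change length more than the invar if both were free. The rigid plates force a common final length, so the aluminium is put into compression and the invar into tension, with equal and opposite forces P (no external load).
Compatibility of the two members (thermal + elastic change equal): (α₁ − α₂)ΔT = P·[1/(A₁E₁) + 1/(A₂E₂)].
|α₁ − α₂|·ΔT = 21.2×10⁻⁶ × 147 = 0.003116.
1/(A₁E₁) + 1/(A₂E₂) = 1/(1000×150×10³) + 1/(2375×69×10³) = 1.277×10⁻⁸ N⁻¹.
So P = 0.003116 / 1.277×10⁻⁸ = 244.1 kN.
σ_{aluminium} = P/A₂ = 244100/2375 = 102.8 MPa, compressive.

σ ≈ 103 MPa (compressive)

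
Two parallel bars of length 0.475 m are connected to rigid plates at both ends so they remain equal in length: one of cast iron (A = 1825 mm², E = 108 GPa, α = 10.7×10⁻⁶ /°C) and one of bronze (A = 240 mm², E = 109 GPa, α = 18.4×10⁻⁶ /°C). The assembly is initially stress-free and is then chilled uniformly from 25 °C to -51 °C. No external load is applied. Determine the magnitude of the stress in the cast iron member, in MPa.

σ ≈ 7.41 MPa (compressive)

Both members must finish at the same length. With the larger α, the bronze tends to over-contract; the plates restrain it, putting the bronze in tension and the cast iron in compression. With no external load the two internal forces are equal and opposite, magnitude P.
Setting the final lengths equal and cancelling L: (α₁ − α₂)ΔT = P/(A₁E₁) + P/(A₂E₂).
|α₁ − α₂|·ΔT = 7.7×10⁻⁶ × 76 = 0.0005852.
1/(A₁E₁) + 1/(A₂E₂) = 1/(1825×108×10³) + 1/(240×109×10³) = 4.33×10⁻⁸ N⁻¹.
So P = 0.0005852 / 4.33×10⁻⁸ = 13.52 kN.
σ_{cast iron} = P/A₁ = 13520/1825 = 7.406 MPa, compressive.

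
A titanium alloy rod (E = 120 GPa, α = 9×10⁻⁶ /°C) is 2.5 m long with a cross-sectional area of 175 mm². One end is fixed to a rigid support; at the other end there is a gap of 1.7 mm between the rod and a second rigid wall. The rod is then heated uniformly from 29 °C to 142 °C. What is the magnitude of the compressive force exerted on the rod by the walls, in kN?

P ≈ 7.08 kN

Free thermal elongation = αΔT L = 9×10⁻⁶ × 113 × 2500 = 2.543 mm.
After closing the 1.7 mm clearance, 2.543 − 1.7 = 0.8425 mm of expansion remains to be suppressed by the wall.
Compatibility: PL/(AE) = 0.8425 mm, so σ = P/A = E × (0.8425/2500) = 40.44 MPa.
Force on the wall = σA = 40.44 × 175 mm² = 7.077 kN.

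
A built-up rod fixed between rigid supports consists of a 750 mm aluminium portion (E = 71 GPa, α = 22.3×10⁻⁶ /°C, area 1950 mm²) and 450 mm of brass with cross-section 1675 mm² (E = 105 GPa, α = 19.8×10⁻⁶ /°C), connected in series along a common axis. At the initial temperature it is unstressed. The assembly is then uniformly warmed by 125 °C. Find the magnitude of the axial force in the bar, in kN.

With the walls removed the bar would change length by δ_free = Σ αᵢΔT Lᵢ = 22.3×10⁻⁶×125×750 + 19.8×10⁻⁶×125×450 = 3.204 mm.
The rigid supports impose zero overall length change; the single axial force P common to all segments must satisfy P Σ Lᵢ/(AᵢEᵢ) = δ_free.
The series flexibility is Σ Lᵢ/(AᵢEᵢ) = 750/(1950×71×10³) + 450/(1675×105×10³) = 7.976×10⁻⁶ mm/N.
P = 3.204 / 7.976×10⁻⁶ = 401800 N = 401.8 kN, compressive.

P ≈ 402 kN (compressive)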